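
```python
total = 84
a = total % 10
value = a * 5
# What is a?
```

Trace (tracking a):
total = 84  # -> total = 84
a = total % 10  # -> a = 4
value = a * 5  # -> value = 20

Answer: 4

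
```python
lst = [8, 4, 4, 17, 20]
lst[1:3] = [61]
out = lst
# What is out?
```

Answer: [8, 61, 17, 20]

Derivation:
Trace (tracking out):
lst = [8, 4, 4, 17, 20]  # -> lst = [8, 4, 4, 17, 20]
lst[1:3] = [61]  # -> lst = [8, 61, 17, 20]
out = lst  # -> out = [8, 61, 17, 20]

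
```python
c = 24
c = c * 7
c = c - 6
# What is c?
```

Trace (tracking c):
c = 24  # -> c = 24
c = c * 7  # -> c = 168
c = c - 6  # -> c = 162

Answer: 162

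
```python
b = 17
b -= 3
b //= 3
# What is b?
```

Trace (tracking b):
b = 17  # -> b = 17
b -= 3  # -> b = 14
b //= 3  # -> b = 4

Answer: 4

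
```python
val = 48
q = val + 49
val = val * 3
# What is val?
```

Trace (tracking val):
val = 48  # -> val = 48
q = val + 49  # -> q = 97
val = val * 3  # -> val = 144

Answer: 144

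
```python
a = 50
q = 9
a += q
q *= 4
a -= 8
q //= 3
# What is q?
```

Answer: 12

Derivation:
Trace (tracking q):
a = 50  # -> a = 50
q = 9  # -> q = 9
a += q  # -> a = 59
q *= 4  # -> q = 36
a -= 8  # -> a = 51
q //= 3  # -> q = 12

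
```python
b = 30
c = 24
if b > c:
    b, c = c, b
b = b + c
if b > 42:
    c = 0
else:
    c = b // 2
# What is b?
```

Trace (tracking b):
b = 30  # -> b = 30
c = 24  # -> c = 24
if b > c:  # condition is True
    b, c = (c, b)  # -> b = 24, c = 30
b = b + c  # -> b = 54
if b > 42:  # condition is True
    c = 0  # -> c = 0

Answer: 54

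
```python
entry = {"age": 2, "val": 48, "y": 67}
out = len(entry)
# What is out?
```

Answer: 3

Derivation:
Trace (tracking out):
entry = {'age': 2, 'val': 48, 'y': 67}  # -> entry = {'age': 2, 'val': 48, 'y': 67}
out = len(entry)  # -> out = 3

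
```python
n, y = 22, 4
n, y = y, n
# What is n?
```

Answer: 4

Derivation:
Trace (tracking n):
n, y = (22, 4)  # -> n = 22, y = 4
n, y = (y, n)  # -> n = 4, y = 22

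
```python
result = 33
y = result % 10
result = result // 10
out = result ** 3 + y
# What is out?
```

Answer: 30

Derivation:
Trace (tracking out):
result = 33  # -> result = 33
y = result % 10  # -> y = 3
result = result // 10  # -> result = 3
out = result ** 3 + y  # -> out = 30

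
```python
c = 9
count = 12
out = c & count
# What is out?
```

Trace (tracking out):
c = 9  # -> c = 9
count = 12  # -> count = 12
out = c & count  # -> out = 8

Answer: 8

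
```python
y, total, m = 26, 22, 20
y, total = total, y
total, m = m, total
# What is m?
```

Answer: 26

Derivation:
Trace (tracking m):
y, total, m = (26, 22, 20)  # -> y = 26, total = 22, m = 20
y, total = (total, y)  # -> y = 22, total = 26
total, m = (m, total)  # -> total = 20, m = 26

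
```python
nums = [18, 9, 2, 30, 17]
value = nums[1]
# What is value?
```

Trace (tracking value):
nums = [18, 9, 2, 30, 17]  # -> nums = [18, 9, 2, 30, 17]
value = nums[1]  # -> value = 9

Answer: 9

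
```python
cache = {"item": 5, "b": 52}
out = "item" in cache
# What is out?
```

Trace (tracking out):
cache = {'item': 5, 'b': 52}  # -> cache = {'item': 5, 'b': 52}
out = 'item' in cache  # -> out = True

Answer: True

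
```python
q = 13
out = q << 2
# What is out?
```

Answer: 52

Derivation:
Trace (tracking out):
q = 13  # -> q = 13
out = q << 2  # -> out = 52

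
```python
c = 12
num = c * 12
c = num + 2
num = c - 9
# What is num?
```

Trace (tracking num):
c = 12  # -> c = 12
num = c * 12  # -> num = 144
c = num + 2  # -> c = 146
num = c - 9  # -> num = 137

Answer: 137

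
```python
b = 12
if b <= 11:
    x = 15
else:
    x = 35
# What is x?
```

Answer: 35

Derivation:
Trace (tracking x):
b = 12  # -> b = 12
if b <= 11:  # condition is False
else:
    x = 35  # -> x = 35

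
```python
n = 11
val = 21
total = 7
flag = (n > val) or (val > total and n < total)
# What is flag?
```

Answer: False

Derivation:
Trace (tracking flag):
n = 11  # -> n = 11
val = 21  # -> val = 21
total = 7  # -> total = 7
flag = n > val or (val > total and n < total)  # -> flag = False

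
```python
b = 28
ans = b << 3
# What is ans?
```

Trace (tracking ans):
b = 28  # -> b = 28
ans = b << 3  # -> ans = 224

Answer: 224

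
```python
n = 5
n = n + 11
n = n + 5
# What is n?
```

Answer: 21

Derivation:
Trace (tracking n):
n = 5  # -> n = 5
n = n + 11  # -> n = 16
n = n + 5  # -> n = 21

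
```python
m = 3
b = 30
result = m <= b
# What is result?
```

Answer: True

Derivation:
Trace (tracking result):
m = 3  # -> m = 3
b = 30  # -> b = 30
result = m <= b  # -> result = True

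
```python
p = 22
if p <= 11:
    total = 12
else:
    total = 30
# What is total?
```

Answer: 30

Derivation:
Trace (tracking total):
p = 22  # -> p = 22
if p <= 11:  # condition is False
else:
    total = 30  # -> total = 30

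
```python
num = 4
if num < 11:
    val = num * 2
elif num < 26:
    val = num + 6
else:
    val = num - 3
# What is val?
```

Trace (tracking val):
num = 4  # -> num = 4
if num < 11:  # condition is True
    val = num * 2  # -> val = 8

Answer: 8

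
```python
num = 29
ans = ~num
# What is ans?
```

Answer: -30

Derivation:
Trace (tracking ans):
num = 29  # -> num = 29
ans = ~num  # -> ans = -30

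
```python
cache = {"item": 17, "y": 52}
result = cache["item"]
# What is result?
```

Answer: 17

Derivation:
Trace (tracking result):
cache = {'item': 17, 'y': 52}  # -> cache = {'item': 17, 'y': 52}
result = cache['item']  # -> result = 17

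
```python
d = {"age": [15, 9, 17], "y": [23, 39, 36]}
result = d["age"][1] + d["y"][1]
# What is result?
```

Answer: 48

Derivation:
Trace (tracking result):
d = {'age': [15, 9, 17], 'y': [23, 39, 36]}  # -> d = {'age': [15, 9, 17], 'y': [23, 39, 36]}
result = d['age'][1] + d['y'][1]  # -> result = 48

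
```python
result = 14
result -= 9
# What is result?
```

Answer: 5

Derivation:
Trace (tracking result):
result = 14  # -> result = 14
result -= 9  # -> result = 5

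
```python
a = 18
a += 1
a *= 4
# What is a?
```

Answer: 76

Derivation:
Trace (tracking a):
a = 18  # -> a = 18
a += 1  # -> a = 19
a *= 4  # -> a = 76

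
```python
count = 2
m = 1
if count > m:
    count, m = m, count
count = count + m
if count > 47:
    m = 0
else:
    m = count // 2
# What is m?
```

Answer: 1

Derivation:
Trace (tracking m):
count = 2  # -> count = 2
m = 1  # -> m = 1
if count > m:  # condition is True
    count, m = (m, count)  # -> count = 1, m = 2
count = count + m  # -> count = 3
if count > 47:  # condition is False
else:
    m = count // 2  # -> m = 1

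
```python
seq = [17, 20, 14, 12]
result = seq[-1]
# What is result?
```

Answer: 12

Derivation:
Trace (tracking result):
seq = [17, 20, 14, 12]  # -> seq = [17, 20, 14, 12]
result = seq[-1]  # -> result = 12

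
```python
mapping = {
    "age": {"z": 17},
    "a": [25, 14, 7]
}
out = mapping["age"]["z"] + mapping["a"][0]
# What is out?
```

Trace (tracking out):
mapping = {'age': {'z': 17}, 'a': [25, 14, 7]}  # -> mapping = {'age': {'z': 17}, 'a': [25, 14, 7]}
out = mapping['age']['z'] + mapping['a'][0]  # -> out = 42

Answer: 42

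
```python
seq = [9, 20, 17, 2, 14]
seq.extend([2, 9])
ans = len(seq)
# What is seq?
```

Answer: [9, 20, 17, 2, 14, 2, 9]

Derivation:
Trace (tracking seq):
seq = [9, 20, 17, 2, 14]  # -> seq = [9, 20, 17, 2, 14]
seq.extend([2, 9])  # -> seq = [9, 20, 17, 2, 14, 2, 9]
ans = len(seq)  # -> ans = 7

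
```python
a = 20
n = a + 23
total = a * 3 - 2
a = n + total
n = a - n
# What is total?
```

Answer: 58

Derivation:
Trace (tracking total):
a = 20  # -> a = 20
n = a + 23  # -> n = 43
total = a * 3 - 2  # -> total = 58
a = n + total  # -> a = 101
n = a - n  # -> n = 58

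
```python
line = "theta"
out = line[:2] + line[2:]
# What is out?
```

Trace (tracking out):
line = 'theta'  # -> line = 'theta'
out = line[:2] + line[2:]  # -> out = 'theta'

Answer: 'theta'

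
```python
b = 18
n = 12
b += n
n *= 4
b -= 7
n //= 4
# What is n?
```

Trace (tracking n):
b = 18  # -> b = 18
n = 12  # -> n = 12
b += n  # -> b = 30
n *= 4  # -> n = 48
b -= 7  # -> b = 23
n //= 4  # -> n = 12

Answer: 12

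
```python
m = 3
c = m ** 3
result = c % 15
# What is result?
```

Answer: 12

Derivation:
Trace (tracking result):
m = 3  # -> m = 3
c = m ** 3  # -> c = 27
result = c % 15  # -> result = 12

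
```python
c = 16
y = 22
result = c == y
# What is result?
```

Trace (tracking result):
c = 16  # -> c = 16
y = 22  # -> y = 22
result = c == y  # -> result = False

Answer: False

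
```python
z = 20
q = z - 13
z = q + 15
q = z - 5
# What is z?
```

Answer: 22

Derivation:
Trace (tracking z):
z = 20  # -> z = 20
q = z - 13  # -> q = 7
z = q + 15  # -> z = 22
q = z - 5  # -> q = 17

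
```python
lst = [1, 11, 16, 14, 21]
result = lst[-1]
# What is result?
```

Trace (tracking result):
lst = [1, 11, 16, 14, 21]  # -> lst = [1, 11, 16, 14, 21]
result = lst[-1]  # -> result = 21

Answer: 21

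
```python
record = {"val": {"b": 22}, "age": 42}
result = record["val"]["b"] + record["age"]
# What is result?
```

Answer: 64

Derivation:
Trace (tracking result):
record = {'val': {'b': 22}, 'age': 42}  # -> record = {'val': {'b': 22}, 'age': 42}
result = record['val']['b'] + record['age']  # -> result = 64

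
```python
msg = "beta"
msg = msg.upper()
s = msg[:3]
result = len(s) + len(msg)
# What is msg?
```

Trace (tracking msg):
msg = 'beta'  # -> msg = 'beta'
msg = msg.upper()  # -> msg = 'BETA'
s = msg[:3]  # -> s = 'BET'
result = len(s) + len(msg)  # -> result = 7

Answer: 'BETA'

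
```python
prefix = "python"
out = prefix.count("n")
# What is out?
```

Answer: 1

Derivation:
Trace (tracking out):
prefix = 'python'  # -> prefix = 'python'
out = prefix.count('n')  # -> out = 1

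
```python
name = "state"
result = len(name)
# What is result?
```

Trace (tracking result):
name = 'state'  # -> name = 'state'
result = len(name)  # -> result = 5

Answer: 5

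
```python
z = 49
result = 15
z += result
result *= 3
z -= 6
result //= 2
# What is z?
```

Answer: 58

Derivation:
Trace (tracking z):
z = 49  # -> z = 49
result = 15  # -> result = 15
z += result  # -> z = 64
result *= 3  # -> result = 45
z -= 6  # -> z = 58
result //= 2  # -> result = 22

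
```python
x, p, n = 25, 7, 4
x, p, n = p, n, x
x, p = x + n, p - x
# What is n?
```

Trace (tracking n):
x, p, n = (25, 7, 4)  # -> x = 25, p = 7, n = 4
x, p, n = (p, n, x)  # -> x = 7, p = 4, n = 25
x, p = (x + n, p - x)  # -> x = 32, p = -3

Answer: 25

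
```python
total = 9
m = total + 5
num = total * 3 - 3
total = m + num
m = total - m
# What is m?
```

Answer: 24

Derivation:
Trace (tracking m):
total = 9  # -> total = 9
m = total + 5  # -> m = 14
num = total * 3 - 3  # -> num = 24
total = m + num  # -> total = 38
m = total - m  # -> m = 24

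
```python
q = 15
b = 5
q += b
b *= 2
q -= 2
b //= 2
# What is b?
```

Answer: 5

Derivation:
Trace (tracking b):
q = 15  # -> q = 15
b = 5  # -> b = 5
q += b  # -> q = 20
b *= 2  # -> b = 10
q -= 2  # -> q = 18
b //= 2  # -> b = 5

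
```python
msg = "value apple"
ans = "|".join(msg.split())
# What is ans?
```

Answer: 'value|apple'

Derivation:
Trace (tracking ans):
msg = 'value apple'  # -> msg = 'value apple'
ans = '|'.join(msg.split())  # -> ans = 'value|apple'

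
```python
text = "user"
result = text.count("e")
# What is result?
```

Trace (tracking result):
text = 'user'  # -> text = 'user'
result = text.count('e')  # -> result = 1

Answer: 1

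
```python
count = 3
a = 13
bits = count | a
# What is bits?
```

Trace (tracking bits):
count = 3  # -> count = 3
a = 13  # -> a = 13
bits = count | a  # -> bits = 15

Answer: 15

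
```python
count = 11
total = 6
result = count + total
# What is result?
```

Trace (tracking result):
count = 11  # -> count = 11
total = 6  # -> total = 6
result = count + total  # -> result = 17

Answer: 17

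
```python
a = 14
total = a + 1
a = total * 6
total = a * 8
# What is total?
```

Trace (tracking total):
a = 14  # -> a = 14
total = a + 1  # -> total = 15
a = total * 6  # -> a = 90
total = a * 8  # -> total = 720

Answer: 720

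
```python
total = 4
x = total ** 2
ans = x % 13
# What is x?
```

Answer: 16

Derivation:
Trace (tracking x):
total = 4  # -> total = 4
x = total ** 2  # -> x = 16
ans = x % 13  # -> ans = 3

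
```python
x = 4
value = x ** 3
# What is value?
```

Trace (tracking value):
x = 4  # -> x = 4
value = x ** 3  # -> value = 64

Answer: 64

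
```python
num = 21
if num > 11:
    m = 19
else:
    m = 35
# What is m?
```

Answer: 19

Derivation:
Trace (tracking m):
num = 21  # -> num = 21
if num > 11:  # condition is True
    m = 19  # -> m = 19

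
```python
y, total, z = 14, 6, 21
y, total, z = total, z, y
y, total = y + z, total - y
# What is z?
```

Answer: 14

Derivation:
Trace (tracking z):
y, total, z = (14, 6, 21)  # -> y = 14, total = 6, z = 21
y, total, z = (total, z, y)  # -> y = 6, total = 21, z = 14
y, total = (y + z, total - y)  # -> y = 20, total = 15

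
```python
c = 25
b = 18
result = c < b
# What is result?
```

Trace (tracking result):
c = 25  # -> c = 25
b = 18  # -> b = 18
result = c < b  # -> result = False

Answer: False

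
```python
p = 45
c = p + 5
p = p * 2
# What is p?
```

Answer: 90

Derivation:
Trace (tracking p):
p = 45  # -> p = 45
c = p + 5  # -> c = 50
p = p * 2  # -> p = 90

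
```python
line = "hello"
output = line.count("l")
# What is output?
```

Trace (tracking output):
line = 'hello'  # -> line = 'hello'
output = line.count('l')  # -> output = 2

Answer: 2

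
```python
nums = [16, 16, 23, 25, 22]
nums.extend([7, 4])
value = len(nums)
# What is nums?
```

Trace (tracking nums):
nums = [16, 16, 23, 25, 22]  # -> nums = [16, 16, 23, 25, 22]
nums.extend([7, 4])  # -> nums = [16, 16, 23, 25, 22, 7, 4]
value = len(nums)  # -> value = 7

Answer: [16, 16, 23, 25, 22, 7, 4]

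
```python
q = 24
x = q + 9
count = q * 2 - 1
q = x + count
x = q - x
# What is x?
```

Answer: 47

Derivation:
Trace (tracking x):
q = 24  # -> q = 24
x = q + 9  # -> x = 33
count = q * 2 - 1  # -> count = 47
q = x + count  # -> q = 80
x = q - x  # -> x = 47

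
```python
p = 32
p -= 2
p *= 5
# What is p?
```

Trace (tracking p):
p = 32  # -> p = 32
p -= 2  # -> p = 30
p *= 5  # -> p = 150

Answer: 150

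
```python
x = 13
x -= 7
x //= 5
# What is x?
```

Trace (tracking x):
x = 13  # -> x = 13
x -= 7  # -> x = 6
x //= 5  # -> x = 1

Answer: 1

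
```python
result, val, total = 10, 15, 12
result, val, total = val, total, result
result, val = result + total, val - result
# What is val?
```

Trace (tracking val):
result, val, total = (10, 15, 12)  # -> result = 10, val = 15, total = 12
result, val, total = (val, total, result)  # -> result = 15, val = 12, total = 10
result, val = (result + total, val - result)  # -> result = 25, val = -3

Answer: -3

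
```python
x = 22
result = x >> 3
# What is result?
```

Trace (tracking result):
x = 22  # -> x = 22
result = x >> 3  # -> result = 2

Answer: 2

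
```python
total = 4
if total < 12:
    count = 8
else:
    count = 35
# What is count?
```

Trace (tracking count):
total = 4  # -> total = 4
if total < 12:  # condition is True
    count = 8  # -> count = 8

Answer: 8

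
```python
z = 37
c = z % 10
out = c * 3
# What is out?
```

Answer: 21

Derivation:
Trace (tracking out):
z = 37  # -> z = 37
c = z % 10  # -> c = 7
out = c * 3  # -> out = 21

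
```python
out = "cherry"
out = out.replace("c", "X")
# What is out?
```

Trace (tracking out):
out = 'cherry'  # -> out = 'cherry'
out = out.replace('c', 'X')  # -> out = 'Xherry'

Answer: 'Xherry'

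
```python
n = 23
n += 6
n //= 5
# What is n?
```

Trace (tracking n):
n = 23  # -> n = 23
n += 6  # -> n = 29
n //= 5  # -> n = 5

Answer: 5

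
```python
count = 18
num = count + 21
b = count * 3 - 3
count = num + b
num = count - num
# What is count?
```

Answer: 90

Derivation:
Trace (tracking count):
count = 18  # -> count = 18
num = count + 21  # -> num = 39
b = count * 3 - 3  # -> b = 51
count = num + b  # -> count = 90
num = count - num  # -> num = 51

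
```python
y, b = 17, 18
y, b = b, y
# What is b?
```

Trace (tracking b):
y, b = (17, 18)  # -> y = 17, b = 18
y, b = (b, y)  # -> y = 18, b = 17

Answer: 17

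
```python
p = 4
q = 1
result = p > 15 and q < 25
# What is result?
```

Answer: False

Derivation:
Trace (tracking result):
p = 4  # -> p = 4
q = 1  # -> q = 1
result = p > 15 and q < 25  # -> result = False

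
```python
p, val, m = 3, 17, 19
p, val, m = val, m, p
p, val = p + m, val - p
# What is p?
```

Answer: 20

Derivation:
Trace (tracking p):
p, val, m = (3, 17, 19)  # -> p = 3, val = 17, m = 19
p, val, m = (val, m, p)  # -> p = 17, val = 19, m = 3
p, val = (p + m, val - p)  # -> p = 20, val = 2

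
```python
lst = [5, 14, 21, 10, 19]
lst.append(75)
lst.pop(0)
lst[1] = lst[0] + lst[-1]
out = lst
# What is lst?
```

Trace (tracking lst):
lst = [5, 14, 21, 10, 19]  # -> lst = [5, 14, 21, 10, 19]
lst.append(75)  # -> lst = [5, 14, 21, 10, 19, 75]
lst.pop(0)  # -> lst = [14, 21, 10, 19, 75]
lst[1] = lst[0] + lst[-1]  # -> lst = [14, 89, 10, 19, 75]
out = lst  # -> out = [14, 89, 10, 19, 75]

Answer: [14, 89, 10, 19, 75]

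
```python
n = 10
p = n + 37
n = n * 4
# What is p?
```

Answer: 47

Derivation:
Trace (tracking p):
n = 10  # -> n = 10
p = n + 37  # -> p = 47
n = n * 4  # -> n = 40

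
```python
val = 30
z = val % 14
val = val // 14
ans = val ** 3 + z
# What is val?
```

Answer: 2

Derivation:
Trace (tracking val):
val = 30  # -> val = 30
z = val % 14  # -> z = 2
val = val // 14  # -> val = 2
ans = val ** 3 + z  # -> ans = 10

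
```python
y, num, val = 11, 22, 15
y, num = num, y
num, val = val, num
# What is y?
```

Trace (tracking y):
y, num, val = (11, 22, 15)  # -> y = 11, num = 22, val = 15
y, num = (num, y)  # -> y = 22, num = 11
num, val = (val, num)  # -> num = 15, val = 11

Answer: 22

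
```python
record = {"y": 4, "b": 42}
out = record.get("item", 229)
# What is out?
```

Answer: 229

Derivation:
Trace (tracking out):
record = {'y': 4, 'b': 42}  # -> record = {'y': 4, 'b': 42}
out = record.get('item', 229)  # -> out = 229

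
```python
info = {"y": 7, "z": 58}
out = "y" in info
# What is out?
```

Trace (tracking out):
info = {'y': 7, 'z': 58}  # -> info = {'y': 7, 'z': 58}
out = 'y' in info  # -> out = True

Answer: True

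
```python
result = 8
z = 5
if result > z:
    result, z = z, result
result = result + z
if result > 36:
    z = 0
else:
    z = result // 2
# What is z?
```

Trace (tracking z):
result = 8  # -> result = 8
z = 5  # -> z = 5
if result > z:  # condition is True
    result, z = (z, result)  # -> result = 5, z = 8
result = result + z  # -> result = 13
if result > 36:  # condition is False
else:
    z = result // 2  # -> z = 6

Answer: 6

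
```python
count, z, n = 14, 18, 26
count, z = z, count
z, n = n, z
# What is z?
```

Answer: 26

Derivation:
Trace (tracking z):
count, z, n = (14, 18, 26)  # -> count = 14, z = 18, n = 26
count, z = (z, count)  # -> count = 18, z = 14
z, n = (n, z)  # -> z = 26, n = 14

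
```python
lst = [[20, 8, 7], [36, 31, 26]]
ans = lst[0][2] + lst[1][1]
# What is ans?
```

Trace (tracking ans):
lst = [[20, 8, 7], [36, 31, 26]]  # -> lst = [[20, 8, 7], [36, 31, 26]]
ans = lst[0][2] + lst[1][1]  # -> ans = 38

Answer: 38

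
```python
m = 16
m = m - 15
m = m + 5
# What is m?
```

Answer: 6

Derivation:
Trace (tracking m):
m = 16  # -> m = 16
m = m - 15  # -> m = 1
m = m + 5  # -> m = 6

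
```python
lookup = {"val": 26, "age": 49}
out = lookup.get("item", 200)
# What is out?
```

Trace (tracking out):
lookup = {'val': 26, 'age': 49}  # -> lookup = {'val': 26, 'age': 49}
out = lookup.get('item', 200)  # -> out = 200

Answer: 200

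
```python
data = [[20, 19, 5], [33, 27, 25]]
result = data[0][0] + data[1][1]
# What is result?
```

Trace (tracking result):
data = [[20, 19, 5], [33, 27, 25]]  # -> data = [[20, 19, 5], [33, 27, 25]]
result = data[0][0] + data[1][1]  # -> result = 47

Answer: 47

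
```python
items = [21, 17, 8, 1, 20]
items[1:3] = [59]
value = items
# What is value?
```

Answer: [21, 59, 1, 20]

Derivation:
Trace (tracking value):
items = [21, 17, 8, 1, 20]  # -> items = [21, 17, 8, 1, 20]
items[1:3] = [59]  # -> items = [21, 59, 1, 20]
value = items  # -> value = [21, 59, 1, 20]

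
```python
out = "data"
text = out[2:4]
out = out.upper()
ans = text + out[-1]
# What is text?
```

Trace (tracking text):
out = 'data'  # -> out = 'data'
text = out[2:4]  # -> text = 'ta'
out = out.upper()  # -> out = 'DATA'
ans = text + out[-1]  # -> ans = 'taA'

Answer: 'ta'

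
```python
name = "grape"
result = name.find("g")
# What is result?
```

Answer: 0

Derivation:
Trace (tracking result):
name = 'grape'  # -> name = 'grape'
result = name.find('g')  # -> result = 0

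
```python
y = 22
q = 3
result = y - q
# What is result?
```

Answer: 19

Derivation:
Trace (tracking result):
y = 22  # -> y = 22
q = 3  # -> q = 3
result = y - q  # -> result = 19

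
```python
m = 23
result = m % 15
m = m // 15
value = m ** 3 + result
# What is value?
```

Answer: 9

Derivation:
Trace (tracking value):
m = 23  # -> m = 23
result = m % 15  # -> result = 8
m = m // 15  # -> m = 1
value = m ** 3 + result  # -> value = 9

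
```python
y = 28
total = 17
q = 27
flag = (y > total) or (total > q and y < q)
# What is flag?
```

Answer: True

Derivation:
Trace (tracking flag):
y = 28  # -> y = 28
total = 17  # -> total = 17
q = 27  # -> q = 27
flag = y > total or (total > q and y < q)  # -> flag = True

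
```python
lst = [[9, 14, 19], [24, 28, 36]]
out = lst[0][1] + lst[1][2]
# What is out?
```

Answer: 50

Derivation:
Trace (tracking out):
lst = [[9, 14, 19], [24, 28, 36]]  # -> lst = [[9, 14, 19], [24, 28, 36]]
out = lst[0][1] + lst[1][2]  # -> out = 50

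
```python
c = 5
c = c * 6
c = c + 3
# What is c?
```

Trace (tracking c):
c = 5  # -> c = 5
c = c * 6  # -> c = 30
c = c + 3  # -> c = 33

Answer: 33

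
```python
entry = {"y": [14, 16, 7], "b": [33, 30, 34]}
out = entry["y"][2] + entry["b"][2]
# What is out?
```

Trace (tracking out):
entry = {'y': [14, 16, 7], 'b': [33, 30, 34]}  # -> entry = {'y': [14, 16, 7], 'b': [33, 30, 34]}
out = entry['y'][2] + entry['b'][2]  # -> out = 41

Answer: 41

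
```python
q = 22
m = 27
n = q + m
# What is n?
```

Answer: 49

Derivation:
Trace (tracking n):
q = 22  # -> q = 22
m = 27  # -> m = 27
n = q + m  # -> n = 49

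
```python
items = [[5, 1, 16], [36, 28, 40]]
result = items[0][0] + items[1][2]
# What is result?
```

Trace (tracking result):
items = [[5, 1, 16], [36, 28, 40]]  # -> items = [[5, 1, 16], [36, 28, 40]]
result = items[0][0] + items[1][2]  # -> result = 45

Answer: 45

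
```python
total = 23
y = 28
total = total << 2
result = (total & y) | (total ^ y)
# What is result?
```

Answer: 92

Derivation:
Trace (tracking result):
total = 23  # -> total = 23
y = 28  # -> y = 28
total = total << 2  # -> total = 92
result = total & y | total ^ y  # -> result = 92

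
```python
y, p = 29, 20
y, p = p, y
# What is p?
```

Trace (tracking p):
y, p = (29, 20)  # -> y = 29, p = 20
y, p = (p, y)  # -> y = 20, p = 29

Answer: 29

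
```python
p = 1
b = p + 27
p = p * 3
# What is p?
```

Answer: 3

Derivation:
Trace (tracking p):
p = 1  # -> p = 1
b = p + 27  # -> b = 28
p = p * 3  # -> p = 3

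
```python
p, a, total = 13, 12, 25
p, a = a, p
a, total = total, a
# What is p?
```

Trace (tracking p):
p, a, total = (13, 12, 25)  # -> p = 13, a = 12, total = 25
p, a = (a, p)  # -> p = 12, a = 13
a, total = (total, a)  # -> a = 25, total = 13

Answer: 12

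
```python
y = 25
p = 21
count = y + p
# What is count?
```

Answer: 46

Derivation:
Trace (tracking count):
y = 25  # -> y = 25
p = 21  # -> p = 21
count = y + p  # -> count = 46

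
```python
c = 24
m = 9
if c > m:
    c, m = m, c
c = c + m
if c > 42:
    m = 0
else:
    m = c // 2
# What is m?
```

Answer: 16

Derivation:
Trace (tracking m):
c = 24  # -> c = 24
m = 9  # -> m = 9
if c > m:  # condition is True
    c, m = (m, c)  # -> c = 9, m = 24
c = c + m  # -> c = 33
if c > 42:  # condition is False
else:
    m = c // 2  # -> m = 16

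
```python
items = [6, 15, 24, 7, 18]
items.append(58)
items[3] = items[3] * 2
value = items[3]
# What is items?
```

Trace (tracking items):
items = [6, 15, 24, 7, 18]  # -> items = [6, 15, 24, 7, 18]
items.append(58)  # -> items = [6, 15, 24, 7, 18, 58]
items[3] = items[3] * 2  # -> items = [6, 15, 24, 14, 18, 58]
value = items[3]  # -> value = 14

Answer: [6, 15, 24, 14, 18, 58]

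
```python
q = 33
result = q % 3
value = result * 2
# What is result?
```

Trace (tracking result):
q = 33  # -> q = 33
result = q % 3  # -> result = 0
value = result * 2  # -> value = 0

Answer: 0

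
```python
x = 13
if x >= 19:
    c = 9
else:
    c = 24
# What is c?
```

Answer: 24

Derivation:
Trace (tracking c):
x = 13  # -> x = 13
if x >= 19:  # condition is False
else:
    c = 24  # -> c = 24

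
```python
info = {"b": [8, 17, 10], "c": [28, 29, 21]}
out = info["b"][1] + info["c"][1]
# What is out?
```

Answer: 46

Derivation:
Trace (tracking out):
info = {'b': [8, 17, 10], 'c': [28, 29, 21]}  # -> info = {'b': [8, 17, 10], 'c': [28, 29, 21]}
out = info['b'][1] + info['c'][1]  # -> out = 46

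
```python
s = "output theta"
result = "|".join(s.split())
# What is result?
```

Answer: 'output|theta'

Derivation:
Trace (tracking result):
s = 'output theta'  # -> s = 'output theta'
result = '|'.join(s.split())  # -> result = 'output|theta'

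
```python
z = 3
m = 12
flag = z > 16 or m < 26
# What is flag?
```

Trace (tracking flag):
z = 3  # -> z = 3
m = 12  # -> m = 12
flag = z > 16 or m < 26  # -> flag = True

Answer: True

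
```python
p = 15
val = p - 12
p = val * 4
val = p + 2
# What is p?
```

Answer: 12

Derivation:
Trace (tracking p):
p = 15  # -> p = 15
val = p - 12  # -> val = 3
p = val * 4  # -> p = 12
val = p + 2  # -> val = 14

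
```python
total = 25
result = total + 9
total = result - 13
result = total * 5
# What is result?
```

Trace (tracking result):
total = 25  # -> total = 25
result = total + 9  # -> result = 34
total = result - 13  # -> total = 21
result = total * 5  # -> result = 105

Answer: 105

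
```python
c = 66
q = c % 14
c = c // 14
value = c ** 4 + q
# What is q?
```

Answer: 10

Derivation:
Trace (tracking q):
c = 66  # -> c = 66
q = c % 14  # -> q = 10
c = c // 14  # -> c = 4
value = c ** 4 + q  # -> value = 266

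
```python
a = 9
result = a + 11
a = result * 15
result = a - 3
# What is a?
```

Answer: 300

Derivation:
Trace (tracking a):
a = 9  # -> a = 9
result = a + 11  # -> result = 20
a = result * 15  # -> a = 300
result = a - 3  # -> result = 297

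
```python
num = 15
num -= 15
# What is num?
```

Trace (tracking num):
num = 15  # -> num = 15
num -= 15  # -> num = 0

Answer: 0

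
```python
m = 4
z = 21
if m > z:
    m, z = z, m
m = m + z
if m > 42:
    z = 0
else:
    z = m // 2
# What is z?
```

Answer: 12

Derivation:
Trace (tracking z):
m = 4  # -> m = 4
z = 21  # -> z = 21
if m > z:  # condition is False
m = m + z  # -> m = 25
if m > 42:  # condition is False
else:
    z = m // 2  # -> z = 12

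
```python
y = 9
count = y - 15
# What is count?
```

Trace (tracking count):
y = 9  # -> y = 9
count = y - 15  # -> count = -6

Answer: -6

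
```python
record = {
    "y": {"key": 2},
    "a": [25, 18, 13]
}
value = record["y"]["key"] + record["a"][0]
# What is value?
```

Answer: 27

Derivation:
Trace (tracking value):
record = {'y': {'key': 2}, 'a': [25, 18, 13]}  # -> record = {'y': {'key': 2}, 'a': [25, 18, 13]}
value = record['y']['key'] + record['a'][0]  # -> value = 27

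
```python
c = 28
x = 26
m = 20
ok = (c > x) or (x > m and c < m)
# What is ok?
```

Trace (tracking ok):
c = 28  # -> c = 28
x = 26  # -> x = 26
m = 20  # -> m = 20
ok = c > x or (x > m and c < m)  # -> ok = True

Answer: True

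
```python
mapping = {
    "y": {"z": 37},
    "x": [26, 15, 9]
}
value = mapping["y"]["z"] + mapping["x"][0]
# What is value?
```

Answer: 63

Derivation:
Trace (tracking value):
mapping = {'y': {'z': 37}, 'x': [26, 15, 9]}  # -> mapping = {'y': {'z': 37}, 'x': [26, 15, 9]}
value = mapping['y']['z'] + mapping['x'][0]  # -> value = 63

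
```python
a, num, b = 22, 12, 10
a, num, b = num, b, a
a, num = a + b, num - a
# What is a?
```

Answer: 34

Derivation:
Trace (tracking a):
a, num, b = (22, 12, 10)  # -> a = 22, num = 12, b = 10
a, num, b = (num, b, a)  # -> a = 12, num = 10, b = 22
a, num = (a + b, num - a)  # -> a = 34, num = -2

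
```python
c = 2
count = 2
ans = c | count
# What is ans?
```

Trace (tracking ans):
c = 2  # -> c = 2
count = 2  # -> count = 2
ans = c | count  # -> ans = 2

Answer: 2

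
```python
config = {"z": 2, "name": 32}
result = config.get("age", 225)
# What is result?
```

Trace (tracking result):
config = {'z': 2, 'name': 32}  # -> config = {'z': 2, 'name': 32}
result = config.get('age', 225)  # -> result = 225

Answer: 225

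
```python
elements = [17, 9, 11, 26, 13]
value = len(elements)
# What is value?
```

Answer: 5

Derivation:
Trace (tracking value):
elements = [17, 9, 11, 26, 13]  # -> elements = [17, 9, 11, 26, 13]
value = len(elements)  # -> value = 5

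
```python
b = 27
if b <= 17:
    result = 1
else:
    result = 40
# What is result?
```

Answer: 40

Derivation:
Trace (tracking result):
b = 27  # -> b = 27
if b <= 17:  # condition is False
else:
    result = 40  # -> result = 40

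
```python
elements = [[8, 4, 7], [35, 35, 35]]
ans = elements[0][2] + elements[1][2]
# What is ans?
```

Trace (tracking ans):
elements = [[8, 4, 7], [35, 35, 35]]  # -> elements = [[8, 4, 7], [35, 35, 35]]
ans = elements[0][2] + elements[1][2]  # -> ans = 42

Answer: 42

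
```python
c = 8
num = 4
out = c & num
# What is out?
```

Trace (tracking out):
c = 8  # -> c = 8
num = 4  # -> num = 4
out = c & num  # -> out = 0

Answer: 0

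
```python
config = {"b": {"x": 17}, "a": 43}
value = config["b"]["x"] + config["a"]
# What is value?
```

Answer: 60

Derivation:
Trace (tracking value):
config = {'b': {'x': 17}, 'a': 43}  # -> config = {'b': {'x': 17}, 'a': 43}
value = config['b']['x'] + config['a']  # -> value = 60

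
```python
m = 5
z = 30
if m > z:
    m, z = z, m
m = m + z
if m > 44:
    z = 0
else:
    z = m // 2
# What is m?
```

Trace (tracking m):
m = 5  # -> m = 5
z = 30  # -> z = 30
if m > z:  # condition is False
m = m + z  # -> m = 35
if m > 44:  # condition is False
else:
    z = m // 2  # -> z = 17

Answer: 35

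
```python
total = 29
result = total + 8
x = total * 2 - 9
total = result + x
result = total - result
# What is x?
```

Trace (tracking x):
total = 29  # -> total = 29
result = total + 8  # -> result = 37
x = total * 2 - 9  # -> x = 49
total = result + x  # -> total = 86
result = total - result  # -> result = 49

Answer: 49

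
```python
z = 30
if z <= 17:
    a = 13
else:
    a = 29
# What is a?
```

Answer: 29

Derivation:
Trace (tracking a):
z = 30  # -> z = 30
if z <= 17:  # condition is False
else:
    a = 29  # -> a = 29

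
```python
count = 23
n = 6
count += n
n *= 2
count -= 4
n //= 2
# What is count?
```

Trace (tracking count):
count = 23  # -> count = 23
n = 6  # -> n = 6
count += n  # -> count = 29
n *= 2  # -> n = 12
count -= 4  # -> count = 25
n //= 2  # -> n = 6

Answer: 25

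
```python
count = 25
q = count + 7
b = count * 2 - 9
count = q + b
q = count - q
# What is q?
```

Trace (tracking q):
count = 25  # -> count = 25
q = count + 7  # -> q = 32
b = count * 2 - 9  # -> b = 41
count = q + b  # -> count = 73
q = count - q  # -> q = 41

Answer: 41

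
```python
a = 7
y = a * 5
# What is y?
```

Answer: 35

Derivation:
Trace (tracking y):
a = 7  # -> a = 7
y = a * 5  # -> y = 35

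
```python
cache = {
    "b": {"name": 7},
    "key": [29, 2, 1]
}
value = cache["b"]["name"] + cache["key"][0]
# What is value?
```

Answer: 36

Derivation:
Trace (tracking value):
cache = {'b': {'name': 7}, 'key': [29, 2, 1]}  # -> cache = {'b': {'name': 7}, 'key': [29, 2, 1]}
value = cache['b']['name'] + cache['key'][0]  # -> value = 36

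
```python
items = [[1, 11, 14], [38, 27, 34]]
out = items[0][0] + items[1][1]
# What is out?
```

Answer: 28

Derivation:
Trace (tracking out):
items = [[1, 11, 14], [38, 27, 34]]  # -> items = [[1, 11, 14], [38, 27, 34]]
out = items[0][0] + items[1][1]  # -> out = 28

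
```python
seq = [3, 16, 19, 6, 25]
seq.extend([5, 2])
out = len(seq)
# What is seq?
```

Answer: [3, 16, 19, 6, 25, 5, 2]

Derivation:
Trace (tracking seq):
seq = [3, 16, 19, 6, 25]  # -> seq = [3, 16, 19, 6, 25]
seq.extend([5, 2])  # -> seq = [3, 16, 19, 6, 25, 5, 2]
out = len(seq)  # -> out = 7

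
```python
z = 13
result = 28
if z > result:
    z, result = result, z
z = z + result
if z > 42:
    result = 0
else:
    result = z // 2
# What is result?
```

Trace (tracking result):
z = 13  # -> z = 13
result = 28  # -> result = 28
if z > result:  # condition is False
z = z + result  # -> z = 41
if z > 42:  # condition is False
else:
    result = z // 2  # -> result = 20

Answer: 20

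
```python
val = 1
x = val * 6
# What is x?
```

Answer: 6

Derivation:
Trace (tracking x):
val = 1  # -> val = 1
x = val * 6  # -> x = 6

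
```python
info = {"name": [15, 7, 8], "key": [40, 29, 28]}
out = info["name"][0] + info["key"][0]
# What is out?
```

Trace (tracking out):
info = {'name': [15, 7, 8], 'key': [40, 29, 28]}  # -> info = {'name': [15, 7, 8], 'key': [40, 29, 28]}
out = info['name'][0] + info['key'][0]  # -> out = 55

Answer: 55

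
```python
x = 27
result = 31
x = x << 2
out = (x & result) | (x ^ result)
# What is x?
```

Trace (tracking x):
x = 27  # -> x = 27
result = 31  # -> result = 31
x = x << 2  # -> x = 108
out = x & result | x ^ result  # -> out = 127

Answer: 108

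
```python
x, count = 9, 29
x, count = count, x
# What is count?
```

Answer: 9

Derivation:
Trace (tracking count):
x, count = (9, 29)  # -> x = 9, count = 29
x, count = (count, x)  # -> x = 29, count = 9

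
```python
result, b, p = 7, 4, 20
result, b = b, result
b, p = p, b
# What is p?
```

Answer: 7

Derivation:
Trace (tracking p):
result, b, p = (7, 4, 20)  # -> result = 7, b = 4, p = 20
result, b = (b, result)  # -> result = 4, b = 7
b, p = (p, b)  # -> b = 20, p = 7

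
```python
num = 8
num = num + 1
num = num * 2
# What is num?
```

Answer: 18

Derivation:
Trace (tracking num):
num = 8  # -> num = 8
num = num + 1  # -> num = 9
num = num * 2  # -> num = 18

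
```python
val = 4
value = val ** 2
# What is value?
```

Answer: 16

Derivation:
Trace (tracking value):
val = 4  # -> val = 4
value = val ** 2  # -> value = 16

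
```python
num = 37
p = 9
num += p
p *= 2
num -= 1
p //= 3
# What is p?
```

Answer: 6

Derivation:
Trace (tracking p):
num = 37  # -> num = 37
p = 9  # -> p = 9
num += p  # -> num = 46
p *= 2  # -> p = 18
num -= 1  # -> num = 45
p //= 3  # -> p = 6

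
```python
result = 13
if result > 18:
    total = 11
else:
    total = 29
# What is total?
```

Answer: 29

Derivation:
Trace (tracking total):
result = 13  # -> result = 13
if result > 18:  # condition is False
else:
    total = 29  # -> total = 29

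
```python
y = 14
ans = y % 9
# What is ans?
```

Trace (tracking ans):
y = 14  # -> y = 14
ans = y % 9  # -> ans = 5

Answer: 5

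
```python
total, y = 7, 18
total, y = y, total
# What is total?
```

Trace (tracking total):
total, y = (7, 18)  # -> total = 7, y = 18
total, y = (y, total)  # -> total = 18, y = 7

Answer: 18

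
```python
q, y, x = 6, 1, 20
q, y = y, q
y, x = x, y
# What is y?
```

Answer: 20

Derivation:
Trace (tracking y):
q, y, x = (6, 1, 20)  # -> q = 6, y = 1, x = 20
q, y = (y, q)  # -> q = 1, y = 6
y, x = (x, y)  # -> y = 20, x = 6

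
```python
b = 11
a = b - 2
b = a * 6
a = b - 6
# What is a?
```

Trace (tracking a):
b = 11  # -> b = 11
a = b - 2  # -> a = 9
b = a * 6  # -> b = 54
a = b - 6  # -> a = 48

Answer: 48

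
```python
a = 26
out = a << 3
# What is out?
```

Answer: 208

Derivation:
Trace (tracking out):
a = 26  # -> a = 26
out = a << 3  # -> out = 208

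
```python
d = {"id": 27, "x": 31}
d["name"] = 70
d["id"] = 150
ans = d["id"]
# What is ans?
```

Answer: 150

Derivation:
Trace (tracking ans):
d = {'id': 27, 'x': 31}  # -> d = {'id': 27, 'x': 31}
d['name'] = 70  # -> d = {'id': 27, 'x': 31, 'name': 70}
d['id'] = 150  # -> d = {'id': 150, 'x': 31, 'name': 70}
ans = d['id']  # -> ans = 150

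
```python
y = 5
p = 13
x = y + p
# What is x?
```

Trace (tracking x):
y = 5  # -> y = 5
p = 13  # -> p = 13
x = y + p  # -> x = 18

Answer: 18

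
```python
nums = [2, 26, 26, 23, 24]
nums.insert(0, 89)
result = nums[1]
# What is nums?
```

Answer: [89, 2, 26, 26, 23, 24]

Derivation:
Trace (tracking nums):
nums = [2, 26, 26, 23, 24]  # -> nums = [2, 26, 26, 23, 24]
nums.insert(0, 89)  # -> nums = [89, 2, 26, 26, 23, 24]
result = nums[1]  # -> result = 2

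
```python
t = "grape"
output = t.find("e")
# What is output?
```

Answer: 4

Derivation:
Trace (tracking output):
t = 'grape'  # -> t = 'grape'
output = t.find('e')  # -> output = 4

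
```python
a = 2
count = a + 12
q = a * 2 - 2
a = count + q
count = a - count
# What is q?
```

Answer: 2

Derivation:
Trace (tracking q):
a = 2  # -> a = 2
count = a + 12  # -> count = 14
q = a * 2 - 2  # -> q = 2
a = count + q  # -> a = 16
count = a - count  # -> count = 2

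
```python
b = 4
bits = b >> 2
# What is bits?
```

Answer: 1

Derivation:
Trace (tracking bits):
b = 4  # -> b = 4
bits = b >> 2  # -> bits = 1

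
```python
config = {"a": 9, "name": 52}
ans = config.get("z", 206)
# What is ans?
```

Trace (tracking ans):
config = {'a': 9, 'name': 52}  # -> config = {'a': 9, 'name': 52}
ans = config.get('z', 206)  # -> ans = 206

Answer: 206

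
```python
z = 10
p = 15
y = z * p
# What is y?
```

Trace (tracking y):
z = 10  # -> z = 10
p = 15  # -> p = 15
y = z * p  # -> y = 150

Answer: 150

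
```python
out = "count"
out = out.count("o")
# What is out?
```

Trace (tracking out):
out = 'count'  # -> out = 'count'
out = out.count('o')  # -> out = 1

Answer: 1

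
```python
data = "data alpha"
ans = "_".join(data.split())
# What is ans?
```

Answer: 'data_alpha'

Derivation:
Trace (tracking ans):
data = 'data alpha'  # -> data = 'data alpha'
ans = '_'.join(data.split())  # -> ans = 'data_alpha'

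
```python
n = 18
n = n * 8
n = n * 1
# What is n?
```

Answer: 144

Derivation:
Trace (tracking n):
n = 18  # -> n = 18
n = n * 8  # -> n = 144
n = n * 1  # -> n = 144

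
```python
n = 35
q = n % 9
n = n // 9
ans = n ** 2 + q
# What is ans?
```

Trace (tracking ans):
n = 35  # -> n = 35
q = n % 9  # -> q = 8
n = n // 9  # -> n = 3
ans = n ** 2 + q  # -> ans = 17

Answer: 17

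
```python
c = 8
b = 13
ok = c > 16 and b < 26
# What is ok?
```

Trace (tracking ok):
c = 8  # -> c = 8
b = 13  # -> b = 13
ok = c > 16 and b < 26  # -> ok = False

Answer: False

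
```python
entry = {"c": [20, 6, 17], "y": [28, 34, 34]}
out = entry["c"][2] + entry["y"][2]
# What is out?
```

Answer: 51

Derivation:
Trace (tracking out):
entry = {'c': [20, 6, 17], 'y': [28, 34, 34]}  # -> entry = {'c': [20, 6, 17], 'y': [28, 34, 34]}
out = entry['c'][2] + entry['y'][2]  # -> out = 51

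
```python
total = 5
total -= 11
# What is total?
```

Answer: -6

Derivation:
Trace (tracking total):
total = 5  # -> total = 5
total -= 11  # -> total = -6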